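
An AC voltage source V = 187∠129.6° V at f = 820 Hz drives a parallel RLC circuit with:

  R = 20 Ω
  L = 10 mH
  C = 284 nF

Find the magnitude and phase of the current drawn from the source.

Step 1 — Angular frequency: ω = 2π·f = 2π·820 = 5152 rad/s.
Step 2 — Component impedances:
  R: Z = R = 20 Ω
  L: Z = jωL = j·5152·0.01 = 0 + j51.52 Ω
  C: Z = 1/(jωC) = -j/(ω·C) = 0 - j683.4 Ω
Step 3 — Parallel combination: 1/Z_total = 1/R + 1/L + 1/C; Z_total = 17.72 + j6.359 Ω = 18.82∠19.7° Ω.
Step 4 — Source phasor: V = 187∠129.6° V = -119.2 + j144.1 V.
Step 5 — Ohm's law: I = V / Z_total = (-119.2 + j144.1) / (17.72 + j6.359) = -3.374 + j9.343 A.
Step 6 — Convert to polar: |I| = 9.934 A, ∠I = 109.9°.

I = 9.934∠109.9° A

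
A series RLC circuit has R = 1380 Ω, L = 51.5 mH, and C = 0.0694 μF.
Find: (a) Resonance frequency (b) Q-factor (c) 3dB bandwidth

Step 1 — Resonance condition Im(Z)=0 gives ω₀ = 1/√(LC).
Step 2 — ω₀ = 1/√(0.0515·6.94e-08) = 1.673e+04 rad/s.
Step 3 — f₀ = ω₀/(2π) = 2662 Hz.
Step 4 — Series Q: Q = ω₀L/R = 1.673e+04·0.0515/1380 = 0.6242.
Step 5 — 3dB bandwidth: Δω = ω₀/Q = 2.68e+04 rad/s; BW = Δω/(2π) = 4265 Hz.

(a) f₀ = 2662 Hz  (b) Q = 0.6242  (c) BW = 4265 Hz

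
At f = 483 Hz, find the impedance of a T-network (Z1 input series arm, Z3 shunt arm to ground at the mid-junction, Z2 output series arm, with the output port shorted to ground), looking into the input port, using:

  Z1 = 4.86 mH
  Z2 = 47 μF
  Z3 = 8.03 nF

Step 1 — Angular frequency: ω = 2π·f = 2π·483 = 3035 rad/s.
Step 2 — Component impedances:
  Z1: Z = jωL = j·3035·0.00486 = 0 + j14.75 Ω
  Z2: Z = 1/(jωC) = -j/(ω·C) = 0 - j7.011 Ω
  Z3: Z = 1/(jωC) = -j/(ω·C) = 0 - j4.104e+04 Ω
Step 3 — With the output port shorted to ground, the output series arm Z2 runs from the junction to ground; the shunt arm Z3 also runs from the junction to ground. They appear in parallel: Z3 || Z2 = 0 - j7.01 Ω.
Step 4 — Series with input arm Z1: Z_in = Z1 + (Z3 || Z2) = 0 + j7.739 Ω = 7.739∠90.0° Ω.

Z = 0 + j7.739 Ω = 7.739∠90.0° Ω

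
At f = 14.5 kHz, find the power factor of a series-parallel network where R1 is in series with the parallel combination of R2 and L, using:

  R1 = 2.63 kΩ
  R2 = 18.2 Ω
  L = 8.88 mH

Step 1 — Angular frequency: ω = 2π·f = 2π·1.45e+04 = 9.111e+04 rad/s.
Step 2 — Component impedances:
  R1: Z = R = 2630 Ω
  R2: Z = R = 18.2 Ω
  L: Z = jωL = j·9.111e+04·0.00888 = 0 + j809 Ω
Step 3 — Parallel branch: R2 || L = 1/(1/R2 + 1/L) = 18.19 + j0.4092 Ω.
Step 4 — Series with R1: Z_total = R1 + (R2 || L) = 2648 + j0.4092 Ω = 2648∠0.0° Ω.
Step 5 — Power factor: PF = cos(φ) = Re(Z)/|Z| = 2648/2648 = 1.
Step 6 — Type: Im(Z) = 0.4092 ⇒ lagging (phase φ = 0.0°).

PF = 1 (lagging, φ = 0.0°)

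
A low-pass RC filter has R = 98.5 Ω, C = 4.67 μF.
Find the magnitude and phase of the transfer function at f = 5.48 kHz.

Step 1 — Angular frequency: ω = 2π·5480 = 3.443e+04 rad/s.
Step 2 — Transfer function: H(jω) = 1/(1 + jωRC).
Step 3 — Denominator: 1 + jωRC = 1 + j·3.443e+04·98.5·4.67e-06 = 1 + j15.84.
Step 4 — H = 0.00397 - j0.06289.
Step 5 — Magnitude: |H| = 0.06301 (-24.0 dB); phase: φ = -86.4°.

|H| = 0.06301 (-24.0 dB), φ = -86.4°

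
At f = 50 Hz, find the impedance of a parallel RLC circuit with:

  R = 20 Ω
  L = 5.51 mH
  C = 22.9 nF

Step 1 — Angular frequency: ω = 2π·f = 2π·50 = 314.2 rad/s.
Step 2 — Component impedances:
  R: Z = R = 20 Ω
  L: Z = jωL = j·314.2·0.00551 = 0 + j1.731 Ω
  C: Z = 1/(jωC) = -j/(ω·C) = 0 - j1.39e+05 Ω
Step 3 — Parallel combination: 1/Z_total = 1/R + 1/L + 1/C; Z_total = 0.1487 + j1.718 Ω = 1.725∠85.1° Ω.

Z = 0.1487 + j1.718 Ω = 1.725∠85.1° Ω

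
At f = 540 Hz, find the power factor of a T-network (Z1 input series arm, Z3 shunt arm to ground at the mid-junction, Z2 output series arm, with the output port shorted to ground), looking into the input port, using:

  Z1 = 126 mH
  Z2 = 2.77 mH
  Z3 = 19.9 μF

Step 1 — Angular frequency: ω = 2π·f = 2π·540 = 3393 rad/s.
Step 2 — Component impedances:
  Z1: Z = jωL = j·3393·0.126 = 0 + j427.5 Ω
  Z2: Z = jωL = j·3393·0.00277 = 0 + j9.398 Ω
  Z3: Z = 1/(jωC) = -j/(ω·C) = 0 - j14.81 Ω
Step 3 — With the output port shorted to ground, the output series arm Z2 runs from the junction to ground; the shunt arm Z3 also runs from the junction to ground. They appear in parallel: Z3 || Z2 = 0 + j25.72 Ω.
Step 4 — Series with input arm Z1: Z_in = Z1 + (Z3 || Z2) = 0 + j453.2 Ω = 453.2∠90.0° Ω.
Step 5 — Power factor: PF = cos(φ) = Re(Z)/|Z| = 0/453.2 = 0.
Step 6 — Type: Im(Z) = 453.2 ⇒ lagging (phase φ = 90.0°).

PF = 0 (lagging, φ = 90.0°)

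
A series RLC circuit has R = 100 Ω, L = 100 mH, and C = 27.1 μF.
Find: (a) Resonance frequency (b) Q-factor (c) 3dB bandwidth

Step 1 — Resonance: ω₀ = 1/√(LC) = 1/√(0.1·2.71e-05) = 607.5 rad/s.
Step 2 — f₀ = ω₀/(2π) = 96.68 Hz.
Step 3 — Series Q: Q = ω₀L/R = 607.5·0.1/100 = 0.6075.
Step 4 — Bandwidth: Δω = ω₀/Q = 1000 rad/s; BW = Δω/(2π) = 159.2 Hz.

(a) f₀ = 96.68 Hz  (b) Q = 0.6075  (c) BW = 159.2 Hz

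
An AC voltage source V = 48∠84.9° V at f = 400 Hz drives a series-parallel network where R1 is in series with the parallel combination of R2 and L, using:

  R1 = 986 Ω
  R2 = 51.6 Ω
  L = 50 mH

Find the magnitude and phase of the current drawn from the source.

Step 1 — Angular frequency: ω = 2π·f = 2π·400 = 2513 rad/s.
Step 2 — Component impedances:
  R1: Z = R = 986 Ω
  R2: Z = R = 51.6 Ω
  L: Z = jωL = j·2513·0.05 = 0 + j125.7 Ω
Step 3 — Parallel branch: R2 || L = 1/(1/R2 + 1/L) = 44.16 + j18.13 Ω.
Step 4 — Series with R1: Z_total = R1 + (R2 || L) = 1030 + j18.13 Ω = 1030∠1.0° Ω.
Step 5 — Source phasor: V = 48∠84.9° V = 4.267 + j47.81 V.
Step 6 — Ohm's law: I = V / Z_total = (4.267 + j47.81) / (1030 + j18.13) = 0.004957 + j0.04632 A.
Step 7 — Convert to polar: |I| = 0.04659 A, ∠I = 83.9°.

I = 0.04659∠83.9° A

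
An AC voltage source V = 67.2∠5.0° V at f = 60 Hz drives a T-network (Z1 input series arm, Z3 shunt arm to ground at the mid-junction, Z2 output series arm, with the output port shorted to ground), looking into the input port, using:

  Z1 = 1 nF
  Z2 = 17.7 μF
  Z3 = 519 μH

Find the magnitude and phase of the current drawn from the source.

Step 1 — Angular frequency: ω = 2π·f = 2π·60 = 377 rad/s.
Step 2 — Component impedances:
  Z1: Z = 1/(jωC) = -j/(ω·C) = 0 - j2.653e+06 Ω
  Z2: Z = 1/(jωC) = -j/(ω·C) = 0 - j149.9 Ω
  Z3: Z = jωL = j·377·0.000519 = 0 + j0.1957 Ω
Step 3 — With the output port shorted to ground, the output series arm Z2 runs from the junction to ground; the shunt arm Z3 also runs from the junction to ground. They appear in parallel: Z3 || Z2 = 0 + j0.1959 Ω.
Step 4 — Series with input arm Z1: Z_in = Z1 + (Z3 || Z2) = 0 - j2.653e+06 Ω = 2.653e+06∠-90.0° Ω.
Step 5 — Source phasor: V = 67.2∠5.0° V = 66.94 + j5.857 V.
Step 6 — Ohm's law: I = V / Z_total = (66.94 + j5.857) / (0 - j2.653e+06) = -2.208e-06 + j2.524e-05 A.
Step 7 — Convert to polar: |I| = 2.533e-05 A, ∠I = 95.0°.

I = 2.533e-05∠95.0° A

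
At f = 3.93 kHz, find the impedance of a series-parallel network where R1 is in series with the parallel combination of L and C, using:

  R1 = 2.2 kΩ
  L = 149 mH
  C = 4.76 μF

Step 1 — Angular frequency: ω = 2π·f = 2π·3930 = 2.469e+04 rad/s.
Step 2 — Component impedances:
  R1: Z = R = 2200 Ω
  L: Z = jωL = j·2.469e+04·0.149 = 0 + j3679 Ω
  C: Z = 1/(jωC) = -j/(ω·C) = 0 - j8.508 Ω
Step 3 — Parallel branch: L || C = 1/(1/L + 1/C) = 0 - j8.528 Ω.
Step 4 — Series with R1: Z_total = R1 + (L || C) = 2200 - j8.528 Ω = 2200∠-0.2° Ω.

Z = 2200 - j8.528 Ω = 2200∠-0.2° Ω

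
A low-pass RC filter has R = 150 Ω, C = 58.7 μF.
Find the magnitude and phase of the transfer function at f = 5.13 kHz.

Step 1 — Angular frequency: ω = 2π·5130 = 3.223e+04 rad/s.
Step 2 — Transfer function: H(jω) = 1/(1 + jωRC).
Step 3 — Denominator: 1 + jωRC = 1 + j·3.223e+04·150·5.87e-05 = 1 + j283.8.
Step 4 — H = 1.241e-05 - j0.003523.
Step 5 — Magnitude: |H| = 0.003523 (-49.1 dB); phase: φ = -89.8°.

|H| = 0.003523 (-49.1 dB), φ = -89.8°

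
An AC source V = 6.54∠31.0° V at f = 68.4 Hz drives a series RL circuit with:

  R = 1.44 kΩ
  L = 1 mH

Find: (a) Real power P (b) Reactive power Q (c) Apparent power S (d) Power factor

Step 1 — Angular frequency: ω = 2π·f = 2π·68.4 = 429.8 rad/s.
Step 2 — Component impedances:
  R: Z = R = 1440 Ω
  L: Z = jωL = j·429.8·0.001 = 0 + j0.4298 Ω
Step 3 — Series combination: Z_total = R + L = 1440 + j0.4298 Ω = 1440∠0.0° Ω.
Step 4 — Source phasor: V = 6.54∠31.0° V = 5.606 + j3.368 V.
Step 5 — Current: I = V / Z = 0.003894 + j0.002338 A = 0.004542∠31.0° A.
Step 6 — Complex power: S = V·I* = 0.0297 + j8.865e-06 VA.
Step 7 — Real power: P = Re(S) = 0.0297 W.
Step 8 — Reactive power: Q = Im(S) = 8.865e-06 VAR.
Step 9 — Apparent power: |S| = 0.0297 VA.
Step 10 — Power factor: PF = P/|S| = 1 (lagging).

(a) P = 0.0297 W  (b) Q = 8.865e-06 VAR  (c) S = 0.0297 VA  (d) PF = 1 (lagging)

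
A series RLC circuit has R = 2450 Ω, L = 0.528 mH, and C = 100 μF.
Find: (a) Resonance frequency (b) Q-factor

Step 1 — Resonance condition Im(Z)=0 gives ω₀ = 1/√(LC).
Step 2 — ω₀ = 1/√(0.000528·0.0001) = 4352 rad/s.
Step 3 — f₀ = ω₀/(2π) = 692.6 Hz.
Step 4 — Series Q: Q = ω₀L/R = 4352·0.000528/2450 = 0.0009379.

(a) f₀ = 692.6 Hz  (b) Q = 0.0009379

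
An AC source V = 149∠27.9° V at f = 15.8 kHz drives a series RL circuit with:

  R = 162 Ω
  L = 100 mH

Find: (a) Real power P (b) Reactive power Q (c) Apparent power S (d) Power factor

Step 1 — Angular frequency: ω = 2π·f = 2π·1.58e+04 = 9.927e+04 rad/s.
Step 2 — Component impedances:
  R: Z = R = 162 Ω
  L: Z = jωL = j·9.927e+04·0.1 = 0 + j9927 Ω
Step 3 — Series combination: Z_total = R + L = 162 + j9927 Ω = 9929∠89.1° Ω.
Step 4 — Source phasor: V = 149∠27.9° V = 131.7 + j69.72 V.
Step 5 — Current: I = V / Z = 0.007238 - j0.01315 A = 0.01501∠-61.2° A.
Step 6 — Complex power: S = V·I* = 0.03648 + j2.236 VA.
Step 7 — Real power: P = Re(S) = 0.03648 W.
Step 8 — Reactive power: Q = Im(S) = 2.236 VAR.
Step 9 — Apparent power: |S| = 2.236 VA.
Step 10 — Power factor: PF = P/|S| = 0.01632 (lagging).

(a) P = 0.03648 W  (b) Q = 2.236 VAR  (c) S = 2.236 VA  (d) PF = 0.01632 (lagging)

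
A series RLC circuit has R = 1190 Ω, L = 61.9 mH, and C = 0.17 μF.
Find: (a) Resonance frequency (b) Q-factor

Step 1 — Resonance condition Im(Z)=0 gives ω₀ = 1/√(LC).
Step 2 — ω₀ = 1/√(0.0619·1.7e-07) = 9748 rad/s.
Step 3 — f₀ = ω₀/(2π) = 1551 Hz.
Step 4 — Series Q: Q = ω₀L/R = 9748·0.0619/1190 = 0.5071.

(a) f₀ = 1551 Hz  (b) Q = 0.5071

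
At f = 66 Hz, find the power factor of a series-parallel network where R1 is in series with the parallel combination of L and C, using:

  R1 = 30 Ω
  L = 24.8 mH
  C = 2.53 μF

Step 1 — Angular frequency: ω = 2π·f = 2π·66 = 414.7 rad/s.
Step 2 — Component impedances:
  R1: Z = R = 30 Ω
  L: Z = jωL = j·414.7·0.0248 = 0 + j10.28 Ω
  C: Z = 1/(jωC) = -j/(ω·C) = 0 - j953.1 Ω
Step 3 — Parallel branch: L || C = 1/(1/L + 1/C) = 0 + j10.4 Ω.
Step 4 — Series with R1: Z_total = R1 + (L || C) = 30 + j10.4 Ω = 31.75∠19.1° Ω.
Step 5 — Power factor: PF = cos(φ) = Re(Z)/|Z| = 30/31.75 = 0.9449.
Step 6 — Type: Im(Z) = 10.4 ⇒ lagging (phase φ = 19.1°).

PF = 0.9449 (lagging, φ = 19.1°)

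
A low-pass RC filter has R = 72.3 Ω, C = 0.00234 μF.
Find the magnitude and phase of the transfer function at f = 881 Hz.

Step 1 — Angular frequency: ω = 2π·881 = 5535 rad/s.
Step 2 — Transfer function: H(jω) = 1/(1 + jωRC).
Step 3 — Denominator: 1 + jωRC = 1 + j·5535·72.3·2.34e-09 = 1 + j0.0009365.
Step 4 — H = 1 - j0.0009365.
Step 5 — Magnitude: |H| = 1 (-0.0 dB); phase: φ = -0.1°.

|H| = 1 (-0.0 dB), φ = -0.1°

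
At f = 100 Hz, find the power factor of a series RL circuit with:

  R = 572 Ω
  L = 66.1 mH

Step 1 — Angular frequency: ω = 2π·f = 2π·100 = 628.3 rad/s.
Step 2 — Component impedances:
  R: Z = R = 572 Ω
  L: Z = jωL = j·628.3·0.0661 = 0 + j41.53 Ω
Step 3 — Series combination: Z_total = R + L = 572 + j41.53 Ω = 573.5∠4.2° Ω.
Step 4 — Power factor: PF = cos(φ) = Re(Z)/|Z| = 572/573.5 = 0.9974.
Step 5 — Type: Im(Z) = 41.53 ⇒ lagging (phase φ = 4.2°).

PF = 0.9974 (lagging, φ = 4.2°)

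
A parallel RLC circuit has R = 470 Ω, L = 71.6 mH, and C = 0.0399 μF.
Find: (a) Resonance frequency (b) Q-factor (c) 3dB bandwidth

Step 1 — Resonance: ω₀ = 1/√(LC) = 1/√(0.0716·3.99e-08) = 1.871e+04 rad/s.
Step 2 — f₀ = ω₀/(2π) = 2978 Hz.
Step 3 — Parallel Q: Q = R/(ω₀L) = 470/(1.871e+04·0.0716) = 0.3509.
Step 4 — Bandwidth: Δω = ω₀/Q = 5.332e+04 rad/s; BW = Δω/(2π) = 8487 Hz.

(a) f₀ = 2978 Hz  (b) Q = 0.3509  (c) BW = 8487 Hz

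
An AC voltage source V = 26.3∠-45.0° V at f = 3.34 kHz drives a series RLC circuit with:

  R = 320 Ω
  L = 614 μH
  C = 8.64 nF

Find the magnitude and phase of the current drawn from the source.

Step 1 — Angular frequency: ω = 2π·f = 2π·3340 = 2.099e+04 rad/s.
Step 2 — Component impedances:
  R: Z = R = 320 Ω
  L: Z = jωL = j·2.099e+04·0.000614 = 0 + j12.89 Ω
  C: Z = 1/(jωC) = -j/(ω·C) = 0 - j5515 Ω
Step 3 — Series combination: Z_total = R + L + C = 320 - j5502 Ω = 5512∠-86.7° Ω.
Step 4 — Source phasor: V = 26.3∠-45.0° V = 18.6 - j18.6 V.
Step 5 — Ohm's law: I = V / Z_total = (18.6 - j18.6) / (320 - j5502) = 0.003564 + j0.003173 A.
Step 6 — Convert to polar: |I| = 0.004772 A, ∠I = 41.7°.

I = 0.004772∠41.7° A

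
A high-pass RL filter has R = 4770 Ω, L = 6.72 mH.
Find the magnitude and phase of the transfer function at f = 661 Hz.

Step 1 — Angular frequency: ω = 2π·661 = 4153 rad/s.
Step 2 — Transfer function: H(jω) = jωL/(R + jωL).
Step 3 — Numerator jωL = j·27.91; denominator R + jωL = 4770 + j27.91.
Step 4 — H = 3.423e-05 + j0.005851.
Step 5 — Magnitude: |H| = 0.005851 (-44.7 dB); phase: φ = 89.7°.

|H| = 0.005851 (-44.7 dB), φ = 89.7°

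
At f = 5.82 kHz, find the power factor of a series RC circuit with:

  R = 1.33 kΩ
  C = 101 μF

Step 1 — Angular frequency: ω = 2π·f = 2π·5820 = 3.657e+04 rad/s.
Step 2 — Component impedances:
  R: Z = R = 1330 Ω
  C: Z = 1/(jωC) = -j/(ω·C) = 0 - j0.2708 Ω
Step 3 — Series combination: Z_total = R + C = 1330 - j0.2708 Ω = 1330∠-0.0° Ω.
Step 4 — Power factor: PF = cos(φ) = Re(Z)/|Z| = 1330/1330 = 1.
Step 5 — Type: Im(Z) = -0.2708 ⇒ leading (phase φ = -0.0°).

PF = 1 (leading, φ = -0.0°)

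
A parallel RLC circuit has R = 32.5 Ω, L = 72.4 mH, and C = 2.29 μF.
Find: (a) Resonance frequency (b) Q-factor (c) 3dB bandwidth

Step 1 — Resonance: ω₀ = 1/√(LC) = 1/√(0.0724·2.29e-06) = 2456 rad/s.
Step 2 — f₀ = ω₀/(2π) = 390.9 Hz.
Step 3 — Parallel Q: Q = R/(ω₀L) = 32.5/(2456·0.0724) = 0.1828.
Step 4 — Bandwidth: Δω = ω₀/Q = 1.344e+04 rad/s; BW = Δω/(2π) = 2138 Hz.

(a) f₀ = 390.9 Hz  (b) Q = 0.1828  (c) BW = 2138 Hz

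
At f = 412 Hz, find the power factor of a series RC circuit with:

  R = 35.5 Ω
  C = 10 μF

Step 1 — Angular frequency: ω = 2π·f = 2π·412 = 2589 rad/s.
Step 2 — Component impedances:
  R: Z = R = 35.5 Ω
  C: Z = 1/(jωC) = -j/(ω·C) = 0 - j38.63 Ω
Step 3 — Series combination: Z_total = R + C = 35.5 - j38.63 Ω = 52.46∠-47.4° Ω.
Step 4 — Power factor: PF = cos(φ) = Re(Z)/|Z| = 35.5/52.4644 = 0.6766.
Step 5 — Type: Im(Z) = -38.63 ⇒ leading (phase φ = -47.4°).

PF = 0.6766 (leading, φ = -47.4°)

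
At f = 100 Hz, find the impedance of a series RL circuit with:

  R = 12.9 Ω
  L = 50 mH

Step 1 — Angular frequency: ω = 2π·f = 2π·100 = 628.3 rad/s.
Step 2 — Component impedances:
  R: Z = R = 12.9 Ω
  L: Z = jωL = j·628.3·0.05 = 0 + j31.42 Ω
Step 3 — Series combination: Z_total = R + L = 12.9 + j31.42 Ω = 33.96∠67.7° Ω.

Z = 12.9 + j31.42 Ω = 33.96∠67.7° Ω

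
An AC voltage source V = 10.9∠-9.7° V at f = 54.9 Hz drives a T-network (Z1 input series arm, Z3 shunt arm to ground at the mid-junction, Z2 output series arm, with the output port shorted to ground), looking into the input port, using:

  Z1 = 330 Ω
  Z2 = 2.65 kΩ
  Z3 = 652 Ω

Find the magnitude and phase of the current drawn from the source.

Step 1 — Angular frequency: ω = 2π·f = 2π·54.9 = 344.9 rad/s.
Step 2 — Component impedances:
  Z1: Z = R = 330 Ω
  Z2: Z = R = 2650 Ω
  Z3: Z = R = 652 Ω
Step 3 — With the output port shorted to ground, the output series arm Z2 runs from the junction to ground; the shunt arm Z3 also runs from the junction to ground. They appear in parallel: Z3 || Z2 = 523.3 Ω.
Step 4 — Series with input arm Z1: Z_in = Z1 + (Z3 || Z2) = 853.3 Ω = 853.3∠0.0° Ω.
Step 5 — Source phasor: V = 10.9∠-9.7° V = 10.74 - j1.837 V.
Step 6 — Ohm's law: I = V / Z_total = (10.74 - j1.837) / (853.3) = 0.01259 - j0.002152 A.
Step 7 — Convert to polar: |I| = 0.01277 A, ∠I = -9.7°.

I = 0.01277∠-9.7° A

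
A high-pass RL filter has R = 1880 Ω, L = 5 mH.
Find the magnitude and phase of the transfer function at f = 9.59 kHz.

Step 1 — Angular frequency: ω = 2π·9590 = 6.026e+04 rad/s.
Step 2 — Transfer function: H(jω) = jωL/(R + jωL).
Step 3 — Numerator jωL = j·301.3; denominator R + jωL = 1880 + j301.3.
Step 4 — H = 0.02504 + j0.1562.
Step 5 — Magnitude: |H| = 0.1582 (-16.0 dB); phase: φ = 80.9°.

|H| = 0.1582 (-16.0 dB), φ = 80.9°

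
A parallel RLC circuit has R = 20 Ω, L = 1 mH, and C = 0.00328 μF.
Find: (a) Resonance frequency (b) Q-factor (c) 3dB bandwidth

Step 1 — Resonance: ω₀ = 1/√(LC) = 1/√(0.001·3.28e-09) = 5.522e+05 rad/s.
Step 2 — f₀ = ω₀/(2π) = 8.788e+04 Hz.
Step 3 — Parallel Q: Q = R/(ω₀L) = 20/(5.522e+05·0.001) = 0.03622.
Step 4 — Bandwidth: Δω = ω₀/Q = 1.524e+07 rad/s; BW = Δω/(2π) = 2.426e+06 Hz.

(a) f₀ = 8.788e+04 Hz  (b) Q = 0.03622  (c) BW = 2.426e+06 Hz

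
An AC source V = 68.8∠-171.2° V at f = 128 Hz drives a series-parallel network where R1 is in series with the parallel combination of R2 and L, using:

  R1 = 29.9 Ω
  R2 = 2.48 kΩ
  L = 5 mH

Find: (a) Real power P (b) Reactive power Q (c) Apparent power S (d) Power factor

Step 1 — Angular frequency: ω = 2π·f = 2π·128 = 804.2 rad/s.
Step 2 — Component impedances:
  R1: Z = R = 29.9 Ω
  R2: Z = R = 2480 Ω
  L: Z = jωL = j·804.2·0.005 = 0 + j4.021 Ω
Step 3 — Parallel branch: R2 || L = 1/(1/R2 + 1/L) = 0.00652 + j4.021 Ω.
Step 4 — Series with R1: Z_total = R1 + (R2 || L) = 29.91 + j4.021 Ω = 30.18∠7.7° Ω.
Step 5 — Source phasor: V = 68.8∠-171.2° V = -67.99 - j10.53 V.
Step 6 — Current: I = V / Z = -2.28 - j0.04544 A = 2.28∠-178.9° A.
Step 7 — Complex power: S = V·I* = 155.5 + j20.9 VA.
Step 8 — Real power: P = Re(S) = 155.5 W.
Step 9 — Reactive power: Q = Im(S) = 20.9 VAR.
Step 10 — Apparent power: |S| = 156.9 VA.
Step 11 — Power factor: PF = P/|S| = 0.9911 (lagging).

(a) P = 155.5 W  (b) Q = 20.9 VAR  (c) S = 156.9 VA  (d) PF = 0.9911 (lagging)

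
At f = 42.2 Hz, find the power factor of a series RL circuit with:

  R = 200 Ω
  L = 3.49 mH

Step 1 — Angular frequency: ω = 2π·f = 2π·42.2 = 265.2 rad/s.
Step 2 — Component impedances:
  R: Z = R = 200 Ω
  L: Z = jωL = j·265.2·0.00349 = 0 + j0.9254 Ω
Step 3 — Series combination: Z_total = R + L = 200 + j0.9254 Ω = 200∠0.3° Ω.
Step 4 — Power factor: PF = cos(φ) = Re(Z)/|Z| = 200/200 = 1.
Step 5 — Type: Im(Z) = 0.9254 ⇒ lagging (phase φ = 0.3°).

PF = 1 (lagging, φ = 0.3°)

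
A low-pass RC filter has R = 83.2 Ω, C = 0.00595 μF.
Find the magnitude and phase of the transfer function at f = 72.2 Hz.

Step 1 — Angular frequency: ω = 2π·72.2 = 453.6 rad/s.
Step 2 — Transfer function: H(jω) = 1/(1 + jωRC).
Step 3 — Denominator: 1 + jωRC = 1 + j·453.6·83.2·5.95e-09 = 1 + j0.0002246.
Step 4 — H = 1 - j0.0002246.
Step 5 — Magnitude: |H| = 1 (-0.0 dB); phase: φ = -0.0°.

|H| = 1 (-0.0 dB), φ = -0.0°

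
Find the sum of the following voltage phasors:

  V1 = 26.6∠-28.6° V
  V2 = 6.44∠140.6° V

Step 1 — Convert each phasor to rectangular form:
  V1 = 26.6·(cos(-28.6°) + j·sin(-28.6°)) = 23.35 - j12.73 V
  V2 = 6.44·(cos(140.6°) + j·sin(140.6°)) = -4.976 + j4.088 V
Step 2 — Sum components: V_total = 18.38 - j8.646 V.
Step 3 — Convert to polar: |V_total| = 20.31 V, ∠V_total = -25.2°.

V_total = 20.31∠-25.2° V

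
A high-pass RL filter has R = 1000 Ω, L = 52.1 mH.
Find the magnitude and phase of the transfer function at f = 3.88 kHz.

Step 1 — Angular frequency: ω = 2π·3880 = 2.438e+04 rad/s.
Step 2 — Transfer function: H(jω) = jωL/(R + jωL).
Step 3 — Numerator jωL = j·1270; denominator R + jωL = 1000 + j1270.
Step 4 — H = 0.6173 + j0.486.
Step 5 — Magnitude: |H| = 0.7857 (-2.1 dB); phase: φ = 38.2°.

|H| = 0.7857 (-2.1 dB), φ = 38.2°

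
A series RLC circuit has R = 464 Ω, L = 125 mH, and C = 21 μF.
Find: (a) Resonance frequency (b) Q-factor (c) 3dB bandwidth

Step 1 — Resonance: ω₀ = 1/√(LC) = 1/√(0.125·2.1e-05) = 617.2 rad/s.
Step 2 — f₀ = ω₀/(2π) = 98.23 Hz.
Step 3 — Series Q: Q = ω₀L/R = 617.2·0.125/464 = 0.1663.
Step 4 — Bandwidth: Δω = ω₀/Q = 3712 rad/s; BW = Δω/(2π) = 590.8 Hz.

(a) f₀ = 98.23 Hz  (b) Q = 0.1663  (c) BW = 590.8 Hz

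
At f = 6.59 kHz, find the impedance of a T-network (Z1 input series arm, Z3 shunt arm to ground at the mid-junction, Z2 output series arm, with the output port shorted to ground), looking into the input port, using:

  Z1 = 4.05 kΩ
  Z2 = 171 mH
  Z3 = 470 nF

Step 1 — Angular frequency: ω = 2π·f = 2π·6590 = 4.141e+04 rad/s.
Step 2 — Component impedances:
  Z1: Z = R = 4050 Ω
  Z2: Z = jωL = j·4.141e+04·0.171 = 0 + j7080 Ω
  Z3: Z = 1/(jωC) = -j/(ω·C) = 0 - j51.39 Ω
Step 3 — With the output port shorted to ground, the output series arm Z2 runs from the junction to ground; the shunt arm Z3 also runs from the junction to ground. They appear in parallel: Z3 || Z2 = 0 - j51.76 Ω.
Step 4 — Series with input arm Z1: Z_in = Z1 + (Z3 || Z2) = 4050 - j51.76 Ω = 4050∠-0.7° Ω.

Z = 4050 - j51.76 Ω = 4050∠-0.7° Ω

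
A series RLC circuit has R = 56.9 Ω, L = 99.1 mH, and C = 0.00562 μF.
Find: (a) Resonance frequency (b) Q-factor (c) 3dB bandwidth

Step 1 — Resonance: ω₀ = 1/√(LC) = 1/√(0.0991·5.62e-09) = 4.237e+04 rad/s.
Step 2 — f₀ = ω₀/(2π) = 6744 Hz.
Step 3 — Series Q: Q = ω₀L/R = 4.237e+04·0.0991/56.9 = 73.8.
Step 4 — Bandwidth: Δω = ω₀/Q = 574.2 rad/s; BW = Δω/(2π) = 91.38 Hz.

(a) f₀ = 6744 Hz  (b) Q = 73.8  (c) BW = 91.38 Hz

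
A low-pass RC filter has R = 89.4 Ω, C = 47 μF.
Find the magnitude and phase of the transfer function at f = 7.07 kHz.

Step 1 — Angular frequency: ω = 2π·7070 = 4.442e+04 rad/s.
Step 2 — Transfer function: H(jω) = 1/(1 + jωRC).
Step 3 — Denominator: 1 + jωRC = 1 + j·4.442e+04·89.4·4.7e-05 = 1 + j186.7.
Step 4 — H = 2.87e-05 - j0.005357.
Step 5 — Magnitude: |H| = 0.005357 (-45.4 dB); phase: φ = -89.7°.

|H| = 0.005357 (-45.4 dB), φ = -89.7°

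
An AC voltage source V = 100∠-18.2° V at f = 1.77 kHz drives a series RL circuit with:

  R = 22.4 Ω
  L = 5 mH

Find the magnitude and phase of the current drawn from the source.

Step 1 — Angular frequency: ω = 2π·f = 2π·1770 = 1.112e+04 rad/s.
Step 2 — Component impedances:
  R: Z = R = 22.4 Ω
  L: Z = jωL = j·1.112e+04·0.005 = 0 + j55.61 Ω
Step 3 — Series combination: Z_total = R + L = 22.4 + j55.61 Ω = 59.95∠68.1° Ω.
Step 4 — Source phasor: V = 100∠-18.2° V = 95 - j31.23 V.
Step 5 — Ohm's law: I = V / Z_total = (95 - j31.23) / (22.4 + j55.61) = 0.1088 - j1.665 A.
Step 6 — Convert to polar: |I| = 1.668 A, ∠I = -86.3°.

I = 1.668∠-86.3° A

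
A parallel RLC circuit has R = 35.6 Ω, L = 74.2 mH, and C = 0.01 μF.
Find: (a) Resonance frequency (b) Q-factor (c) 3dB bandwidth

Step 1 — Resonance: ω₀ = 1/√(LC) = 1/√(0.0742·1e-08) = 3.671e+04 rad/s.
Step 2 — f₀ = ω₀/(2π) = 5843 Hz.
Step 3 — Parallel Q: Q = R/(ω₀L) = 35.6/(3.671e+04·0.0742) = 0.01307.
Step 4 — Bandwidth: Δω = ω₀/Q = 2.809e+06 rad/s; BW = Δω/(2π) = 4.471e+05 Hz.

(a) f₀ = 5843 Hz  (b) Q = 0.01307  (c) BW = 4.471e+05 Hz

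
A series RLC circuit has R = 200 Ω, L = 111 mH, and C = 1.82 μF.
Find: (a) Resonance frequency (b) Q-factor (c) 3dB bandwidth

Step 1 — Resonance: ω₀ = 1/√(LC) = 1/√(0.111·1.82e-06) = 2225 rad/s.
Step 2 — f₀ = ω₀/(2π) = 354.1 Hz.
Step 3 — Series Q: Q = ω₀L/R = 2225·0.111/200 = 1.235.
Step 4 — Bandwidth: Δω = ω₀/Q = 1802 rad/s; BW = Δω/(2π) = 286.8 Hz.

(a) f₀ = 354.1 Hz  (b) Q = 1.235  (c) BW = 286.8 Hz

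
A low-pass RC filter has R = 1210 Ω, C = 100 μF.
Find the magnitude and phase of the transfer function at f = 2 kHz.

Step 1 — Angular frequency: ω = 2π·2000 = 1.257e+04 rad/s.
Step 2 — Transfer function: H(jω) = 1/(1 + jωRC).
Step 3 — Denominator: 1 + jωRC = 1 + j·1.257e+04·1210·0.0001 = 1 + j1521.
Step 4 — H = 4.325e-07 - j0.0006577.
Step 5 — Magnitude: |H| = 0.0006577 (-63.6 dB); phase: φ = -90.0°.

|H| = 0.0006577 (-63.6 dB), φ = -90.0°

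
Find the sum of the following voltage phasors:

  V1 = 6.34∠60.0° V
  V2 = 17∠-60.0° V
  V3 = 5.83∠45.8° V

Step 1 — Convert each phasor to rectangular form:
  V1 = 6.34·(cos(60.0°) + j·sin(60.0°)) = 3.17 + j5.491 V
  V2 = 17·(cos(-60.0°) + j·sin(-60.0°)) = 8.5 - j14.72 V
  V3 = 5.83·(cos(45.8°) + j·sin(45.8°)) = 4.064 + j4.18 V
Step 2 — Sum components: V_total = 15.73 - j5.052 V.
Step 3 — Convert to polar: |V_total| = 16.53 V, ∠V_total = -17.8°.

V_total = 16.53∠-17.8° V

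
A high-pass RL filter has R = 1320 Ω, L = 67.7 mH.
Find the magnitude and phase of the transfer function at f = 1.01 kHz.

Step 1 — Angular frequency: ω = 2π·1010 = 6346 rad/s.
Step 2 — Transfer function: H(jω) = jωL/(R + jωL).
Step 3 — Numerator jωL = j·429.6; denominator R + jωL = 1320 + j429.6.
Step 4 — H = 0.09579 + j0.2943.
Step 5 — Magnitude: |H| = 0.3095 (-10.2 dB); phase: φ = 72.0°.

|H| = 0.3095 (-10.2 dB), φ = 72.0°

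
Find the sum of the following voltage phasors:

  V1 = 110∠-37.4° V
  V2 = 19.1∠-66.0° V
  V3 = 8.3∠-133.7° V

Step 1 — Convert each phasor to rectangular form:
  V1 = 110·(cos(-37.4°) + j·sin(-37.4°)) = 87.39 - j66.81 V
  V2 = 19.1·(cos(-66.0°) + j·sin(-66.0°)) = 7.769 - j17.45 V
  V3 = 8.3·(cos(-133.7°) + j·sin(-133.7°)) = -5.734 - j6.001 V
Step 2 — Sum components: V_total = 89.42 - j90.26 V.
Step 3 — Convert to polar: |V_total| = 127.1 V, ∠V_total = -45.3°.

V_total = 127.1∠-45.3° V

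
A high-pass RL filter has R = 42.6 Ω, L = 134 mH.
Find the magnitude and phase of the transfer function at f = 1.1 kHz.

Step 1 — Angular frequency: ω = 2π·1100 = 6912 rad/s.
Step 2 — Transfer function: H(jω) = jωL/(R + jωL).
Step 3 — Numerator jωL = j·926.1; denominator R + jωL = 42.6 + j926.1.
Step 4 — H = 0.9979 + j0.0459.
Step 5 — Magnitude: |H| = 0.9989 (-0.0 dB); phase: φ = 2.6°.

|H| = 0.9989 (-0.0 dB), φ = 2.6°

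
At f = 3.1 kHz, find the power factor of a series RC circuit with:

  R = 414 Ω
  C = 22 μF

Step 1 — Angular frequency: ω = 2π·f = 2π·3100 = 1.948e+04 rad/s.
Step 2 — Component impedances:
  R: Z = R = 414 Ω
  C: Z = 1/(jωC) = -j/(ω·C) = 0 - j2.334 Ω
Step 3 — Series combination: Z_total = R + C = 414 - j2.334 Ω = 414∠-0.3° Ω.
Step 4 — Power factor: PF = cos(φ) = Re(Z)/|Z| = 414/414 = 1.
Step 5 — Type: Im(Z) = -2.334 ⇒ leading (phase φ = -0.3°).

PF = 1 (leading, φ = -0.3°)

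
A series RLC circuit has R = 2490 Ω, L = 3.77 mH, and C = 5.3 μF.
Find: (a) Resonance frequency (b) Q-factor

Step 1 — Resonance condition Im(Z)=0 gives ω₀ = 1/√(LC).
Step 2 — ω₀ = 1/√(0.00377·5.3e-06) = 7074 rad/s.
Step 3 — f₀ = ω₀/(2π) = 1126 Hz.
Step 4 — Series Q: Q = ω₀L/R = 7074·0.00377/2490 = 0.01071.

(a) f₀ = 1126 Hz  (b) Q = 0.01071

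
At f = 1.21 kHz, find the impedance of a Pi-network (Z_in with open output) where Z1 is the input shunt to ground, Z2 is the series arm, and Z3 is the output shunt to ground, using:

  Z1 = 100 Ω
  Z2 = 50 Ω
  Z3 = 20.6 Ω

Step 1 — Angular frequency: ω = 2π·f = 2π·1210 = 7603 rad/s.
Step 2 — Component impedances:
  Z1: Z = R = 100 Ω
  Z2: Z = R = 50 Ω
  Z3: Z = R = 20.6 Ω
Step 3 — With open output, the series arm Z2 and the output shunt Z3 appear in series to ground: Z2 + Z3 = 70.6 Ω.
Step 4 — Parallel with input shunt Z1: Z_in = Z1 || (Z2 + Z3) = 41.38 Ω = 41.38∠0.0° Ω.

Z = 41.38 Ω = 41.38∠0.0° Ω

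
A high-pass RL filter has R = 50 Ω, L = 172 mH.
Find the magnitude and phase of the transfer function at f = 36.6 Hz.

Step 1 — Angular frequency: ω = 2π·36.6 = 230 rad/s.
Step 2 — Transfer function: H(jω) = jωL/(R + jωL).
Step 3 — Numerator jωL = j·39.55; denominator R + jωL = 50 + j39.55.
Step 4 — H = 0.3849 + j0.4866.
Step 5 — Magnitude: |H| = 0.6204 (-4.1 dB); phase: φ = 51.7°.

|H| = 0.6204 (-4.1 dB), φ = 51.7°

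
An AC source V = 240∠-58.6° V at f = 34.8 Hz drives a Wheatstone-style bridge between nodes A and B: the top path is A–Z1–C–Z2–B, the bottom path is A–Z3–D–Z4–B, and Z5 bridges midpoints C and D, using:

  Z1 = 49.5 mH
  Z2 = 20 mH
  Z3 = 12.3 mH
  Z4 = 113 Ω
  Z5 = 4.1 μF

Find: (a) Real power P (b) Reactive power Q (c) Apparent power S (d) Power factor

Step 1 — Angular frequency: ω = 2π·f = 2π·34.8 = 218.7 rad/s.
Step 2 — Component impedances:
  Z1: Z = jωL = j·218.7·0.0495 = 0 + j10.82 Ω
  Z2: Z = jωL = j·218.7·0.02 = 0 + j4.373 Ω
  Z3: Z = jωL = j·218.7·0.0123 = 0 + j2.689 Ω
  Z4: Z = R = 113 Ω
  Z5: Z = 1/(jωC) = -j/(ω·C) = 0 - j1115 Ω
Step 3 — Bridge requires nodal analysis (the Z5 bridge couples midpoints C and D, so the two paths cannot be reduced to a simple series/parallel combination). Setting node B to ground and injecting 1 A at node A, the 3-node admittance system at A, C, D solves to V_A = Z_AB = 2.028 + j14.98 Ω = 15.12∠82.3° Ω.
Step 4 — Source phasor: V = 240∠-58.6° V = 125 - j204.9 V.
Step 5 — Current: I = V / Z = -12.32 - j10.02 A = 15.88∠-140.9° A.
Step 6 — Complex power: S = V·I* = 511.2 + j3776 VA.
Step 7 — Real power: P = Re(S) = 511.2 W.
Step 8 — Reactive power: Q = Im(S) = 3776 VAR.
Step 9 — Apparent power: |S| = 3811 VA.
Step 10 — Power factor: PF = P/|S| = 0.1342 (lagging).

(a) P = 511.2 W  (b) Q = 3776 VAR  (c) S = 3811 VA  (d) PF = 0.1342 (lagging)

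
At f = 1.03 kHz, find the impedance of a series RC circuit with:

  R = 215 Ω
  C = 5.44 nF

Step 1 — Angular frequency: ω = 2π·f = 2π·1030 = 6472 rad/s.
Step 2 — Component impedances:
  R: Z = R = 215 Ω
  C: Z = 1/(jωC) = -j/(ω·C) = 0 - j2.84e+04 Ω
Step 3 — Series combination: Z_total = R + C = 215 - j2.84e+04 Ω = 2.841e+04∠-89.6° Ω.

Z = 215 - j2.84e+04 Ω = 2.841e+04∠-89.6° Ω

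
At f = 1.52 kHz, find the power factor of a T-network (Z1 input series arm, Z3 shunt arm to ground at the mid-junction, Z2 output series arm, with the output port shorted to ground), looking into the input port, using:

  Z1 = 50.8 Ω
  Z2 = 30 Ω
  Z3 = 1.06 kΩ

Step 1 — Angular frequency: ω = 2π·f = 2π·1520 = 9550 rad/s.
Step 2 — Component impedances:
  Z1: Z = R = 50.8 Ω
  Z2: Z = R = 30 Ω
  Z3: Z = R = 1060 Ω
Step 3 — With the output port shorted to ground, the output series arm Z2 runs from the junction to ground; the shunt arm Z3 also runs from the junction to ground. They appear in parallel: Z3 || Z2 = 29.17 Ω.
Step 4 — Series with input arm Z1: Z_in = Z1 + (Z3 || Z2) = 79.97 Ω = 79.97∠0.0° Ω.
Step 5 — Power factor: PF = cos(φ) = Re(Z)/|Z| = 79.97/79.97 = 1.
Step 6 — Type: Im(Z) = 0 ⇒ unity (phase φ = 0.0°).

PF = 1 (unity, φ = 0.0°)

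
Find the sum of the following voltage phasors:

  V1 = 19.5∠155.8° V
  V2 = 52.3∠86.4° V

Step 1 — Convert each phasor to rectangular form:
  V1 = 19.5·(cos(155.8°) + j·sin(155.8°)) = -17.79 + j7.993 V
  V2 = 52.3·(cos(86.4°) + j·sin(86.4°)) = 3.284 + j52.2 V
Step 2 — Sum components: V_total = -14.5 + j60.19 V.
Step 3 — Convert to polar: |V_total| = 61.91 V, ∠V_total = 103.5°.

V_total = 61.91∠103.5° V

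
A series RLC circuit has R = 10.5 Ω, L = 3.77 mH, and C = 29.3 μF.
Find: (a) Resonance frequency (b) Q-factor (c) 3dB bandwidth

Step 1 — Resonance condition Im(Z)=0 gives ω₀ = 1/√(LC).
Step 2 — ω₀ = 1/√(0.00377·2.93e-05) = 3009 rad/s.
Step 3 — f₀ = ω₀/(2π) = 478.9 Hz.
Step 4 — Series Q: Q = ω₀L/R = 3009·0.00377/10.5 = 1.08.
Step 5 — 3dB bandwidth: Δω = ω₀/Q = 2785 rad/s; BW = Δω/(2π) = 443.3 Hz.

(a) f₀ = 478.9 Hz  (b) Q = 1.08  (c) BW = 443.3 Hz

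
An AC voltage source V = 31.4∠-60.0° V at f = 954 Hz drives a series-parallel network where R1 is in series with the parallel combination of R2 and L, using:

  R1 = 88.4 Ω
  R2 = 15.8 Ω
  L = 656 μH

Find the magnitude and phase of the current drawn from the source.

Step 1 — Angular frequency: ω = 2π·f = 2π·954 = 5994 rad/s.
Step 2 — Component impedances:
  R1: Z = R = 88.4 Ω
  R2: Z = R = 15.8 Ω
  L: Z = jωL = j·5994·0.000656 = 0 + j3.932 Ω
Step 3 — Parallel branch: R2 || L = 1/(1/R2 + 1/L) = 0.9215 + j3.703 Ω.
Step 4 — Series with R1: Z_total = R1 + (R2 || L) = 89.32 + j3.703 Ω = 89.4∠2.4° Ω.
Step 5 — Source phasor: V = 31.4∠-60.0° V = 15.7 - j27.19 V.
Step 6 — Ohm's law: I = V / Z_total = (15.7 - j27.19) / (89.32 + j3.703) = 0.1629 - j0.3112 A.
Step 7 — Convert to polar: |I| = 0.3512 A, ∠I = -62.4°.

I = 0.3512∠-62.4° A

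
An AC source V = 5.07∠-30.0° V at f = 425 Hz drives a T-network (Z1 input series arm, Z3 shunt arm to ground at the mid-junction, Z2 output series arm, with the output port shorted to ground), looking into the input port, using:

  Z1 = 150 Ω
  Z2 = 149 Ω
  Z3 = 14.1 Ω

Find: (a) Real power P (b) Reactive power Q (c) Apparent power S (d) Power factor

Step 1 — Angular frequency: ω = 2π·f = 2π·425 = 2670 rad/s.
Step 2 — Component impedances:
  Z1: Z = R = 150 Ω
  Z2: Z = R = 149 Ω
  Z3: Z = R = 14.1 Ω
Step 3 — With the output port shorted to ground, the output series arm Z2 runs from the junction to ground; the shunt arm Z3 also runs from the junction to ground. They appear in parallel: Z3 || Z2 = 12.88 Ω.
Step 4 — Series with input arm Z1: Z_in = Z1 + (Z3 || Z2) = 162.9 Ω = 162.9∠0.0° Ω.
Step 5 — Source phasor: V = 5.07∠-30.0° V = 4.391 - j2.535 V.
Step 6 — Current: I = V / Z = 0.02696 - j0.01556 A = 0.03113∠-30.0° A.
Step 7 — Complex power: S = V·I* = 0.1578 VA.
Step 8 — Real power: P = Re(S) = 0.1578 W.
Step 9 — Reactive power: Q = Im(S) = 0 VAR.
Step 10 — Apparent power: |S| = 0.1578 VA.
Step 11 — Power factor: PF = P/|S| = 1 (unity).

(a) P = 0.1578 W  (b) Q = 0 VAR  (c) S = 0.1578 VA  (d) PF = 1 (unity)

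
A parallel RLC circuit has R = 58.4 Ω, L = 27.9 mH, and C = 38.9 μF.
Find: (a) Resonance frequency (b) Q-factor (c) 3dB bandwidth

Step 1 — Resonance: ω₀ = 1/√(LC) = 1/√(0.0279·3.89e-05) = 959.9 rad/s.
Step 2 — f₀ = ω₀/(2π) = 152.8 Hz.
Step 3 — Parallel Q: Q = R/(ω₀L) = 58.4/(959.9·0.0279) = 2.181.
Step 4 — Bandwidth: Δω = ω₀/Q = 440.2 rad/s; BW = Δω/(2π) = 70.06 Hz.

(a) f₀ = 152.8 Hz  (b) Q = 2.181  (c) BW = 70.06 Hz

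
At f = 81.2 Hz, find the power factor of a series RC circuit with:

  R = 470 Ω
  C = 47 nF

Step 1 — Angular frequency: ω = 2π·f = 2π·81.2 = 510.2 rad/s.
Step 2 — Component impedances:
  R: Z = R = 470 Ω
  C: Z = 1/(jωC) = -j/(ω·C) = 0 - j4.17e+04 Ω
Step 3 — Series combination: Z_total = R + C = 470 - j4.17e+04 Ω = 4.171e+04∠-89.4° Ω.
Step 4 — Power factor: PF = cos(φ) = Re(Z)/|Z| = 470/4.171e+04 = 0.01127.
Step 5 — Type: Im(Z) = -4.17e+04 ⇒ leading (phase φ = -89.4°).

PF = 0.01127 (leading, φ = -89.4°)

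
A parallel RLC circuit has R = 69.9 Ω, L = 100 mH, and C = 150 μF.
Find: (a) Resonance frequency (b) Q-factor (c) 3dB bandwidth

Step 1 — Resonance: ω₀ = 1/√(LC) = 1/√(0.1·0.00015) = 258.2 rad/s.
Step 2 — f₀ = ω₀/(2π) = 41.09 Hz.
Step 3 — Parallel Q: Q = R/(ω₀L) = 69.9/(258.2·0.1) = 2.707.
Step 4 — Bandwidth: Δω = ω₀/Q = 95.37 rad/s; BW = Δω/(2π) = 15.18 Hz.

(a) f₀ = 41.09 Hz  (b) Q = 2.707  (c) BW = 15.18 Hz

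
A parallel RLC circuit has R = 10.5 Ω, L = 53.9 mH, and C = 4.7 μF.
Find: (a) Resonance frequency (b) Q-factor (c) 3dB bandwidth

Step 1 — Resonance: ω₀ = 1/√(LC) = 1/√(0.0539·4.7e-06) = 1987 rad/s.
Step 2 — f₀ = ω₀/(2π) = 316.2 Hz.
Step 3 — Parallel Q: Q = R/(ω₀L) = 10.5/(1987·0.0539) = 0.09805.
Step 4 — Bandwidth: Δω = ω₀/Q = 2.026e+04 rad/s; BW = Δω/(2π) = 3225 Hz.

(a) f₀ = 316.2 Hz  (b) Q = 0.09805  (c) BW = 3225 Hz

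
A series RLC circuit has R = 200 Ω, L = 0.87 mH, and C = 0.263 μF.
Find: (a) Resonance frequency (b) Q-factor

Step 1 — Resonance condition Im(Z)=0 gives ω₀ = 1/√(LC).
Step 2 — ω₀ = 1/√(0.00087·2.63e-07) = 6.611e+04 rad/s.
Step 3 — f₀ = ω₀/(2π) = 1.052e+04 Hz.
Step 4 — Series Q: Q = ω₀L/R = 6.611e+04·0.00087/200 = 0.2876.

(a) f₀ = 1.052e+04 Hz  (b) Q = 0.2876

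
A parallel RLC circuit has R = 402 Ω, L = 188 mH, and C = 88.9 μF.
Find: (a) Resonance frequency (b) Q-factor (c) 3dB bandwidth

Step 1 — Resonance: ω₀ = 1/√(LC) = 1/√(0.188·8.89e-05) = 244.6 rad/s.
Step 2 — f₀ = ω₀/(2π) = 38.93 Hz.
Step 3 — Parallel Q: Q = R/(ω₀L) = 402/(244.6·0.188) = 8.742.
Step 4 — Bandwidth: Δω = ω₀/Q = 27.98 rad/s; BW = Δω/(2π) = 4.453 Hz.

(a) f₀ = 38.93 Hz  (b) Q = 8.742  (c) BW = 4.453 Hz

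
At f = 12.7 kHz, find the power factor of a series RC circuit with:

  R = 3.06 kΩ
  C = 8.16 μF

Step 1 — Angular frequency: ω = 2π·f = 2π·1.27e+04 = 7.98e+04 rad/s.
Step 2 — Component impedances:
  R: Z = R = 3060 Ω
  C: Z = 1/(jωC) = -j/(ω·C) = 0 - j1.536 Ω
Step 3 — Series combination: Z_total = R + C = 3060 - j1.536 Ω = 3060∠-0.0° Ω.
Step 4 — Power factor: PF = cos(φ) = Re(Z)/|Z| = 3060/3060 = 1.
Step 5 — Type: Im(Z) = -1.536 ⇒ leading (phase φ = -0.0°).

PF = 1 (leading, φ = -0.0°)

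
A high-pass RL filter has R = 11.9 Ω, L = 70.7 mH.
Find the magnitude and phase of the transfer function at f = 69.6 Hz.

Step 1 — Angular frequency: ω = 2π·69.6 = 437.3 rad/s.
Step 2 — Transfer function: H(jω) = jωL/(R + jωL).
Step 3 — Numerator jωL = j·30.92; denominator R + jωL = 11.9 + j30.92.
Step 4 — H = 0.871 + j0.3352.
Step 5 — Magnitude: |H| = 0.9333 (-0.6 dB); phase: φ = 21.1°.

|H| = 0.9333 (-0.6 dB), φ = 21.1°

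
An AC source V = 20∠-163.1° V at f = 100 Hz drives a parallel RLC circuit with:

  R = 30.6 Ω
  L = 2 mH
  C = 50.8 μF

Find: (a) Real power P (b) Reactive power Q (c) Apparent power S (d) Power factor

Step 1 — Angular frequency: ω = 2π·f = 2π·100 = 628.3 rad/s.
Step 2 — Component impedances:
  R: Z = R = 30.6 Ω
  L: Z = jωL = j·628.3·0.002 = 0 + j1.257 Ω
  C: Z = 1/(jωC) = -j/(ω·C) = 0 - j31.33 Ω
Step 3 — Parallel combination: 1/Z_total = 1/R + 1/L + 1/C; Z_total = 0.05591 + j1.307 Ω = 1.308∠87.6° Ω.
Step 4 — Source phasor: V = 20∠-163.1° V = -19.14 - j5.814 V.
Step 5 — Current: I = V / Z = -5.066 + j14.43 A = 15.29∠109.3° A.
Step 6 — Complex power: S = V·I* = 13.07 + j305.5 VA.
Step 7 — Real power: P = Re(S) = 13.07 W.
Step 8 — Reactive power: Q = Im(S) = 305.5 VAR.
Step 9 — Apparent power: |S| = 305.8 VA.
Step 10 — Power factor: PF = P/|S| = 0.04274 (lagging).

(a) P = 13.07 W  (b) Q = 305.5 VAR  (c) S = 305.8 VA  (d) PF = 0.04274 (lagging)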